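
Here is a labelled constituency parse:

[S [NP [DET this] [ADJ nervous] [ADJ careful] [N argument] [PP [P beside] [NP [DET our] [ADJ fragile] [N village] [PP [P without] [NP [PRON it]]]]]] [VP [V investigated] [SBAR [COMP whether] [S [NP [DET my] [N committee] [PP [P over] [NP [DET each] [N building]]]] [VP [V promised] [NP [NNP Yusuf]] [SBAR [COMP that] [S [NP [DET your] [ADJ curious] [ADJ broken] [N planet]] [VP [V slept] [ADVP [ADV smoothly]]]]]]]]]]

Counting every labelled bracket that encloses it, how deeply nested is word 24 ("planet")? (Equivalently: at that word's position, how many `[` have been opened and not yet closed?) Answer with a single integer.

The word sits inside N, which is inside NP, inside S, inside SBAR, inside VP, inside S, inside SBAR, inside VP, inside S — 9 brackets in all.

9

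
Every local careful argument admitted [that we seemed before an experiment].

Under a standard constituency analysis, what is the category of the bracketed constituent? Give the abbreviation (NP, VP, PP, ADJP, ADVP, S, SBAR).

SBAR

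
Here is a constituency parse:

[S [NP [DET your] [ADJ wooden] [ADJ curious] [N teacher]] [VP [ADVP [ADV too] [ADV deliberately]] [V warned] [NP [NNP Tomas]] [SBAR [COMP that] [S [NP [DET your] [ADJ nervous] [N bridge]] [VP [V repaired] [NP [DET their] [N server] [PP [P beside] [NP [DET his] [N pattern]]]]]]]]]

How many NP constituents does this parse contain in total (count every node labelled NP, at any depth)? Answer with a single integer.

5

Listing each NP by its span: [NP your wooden curious teacher]; [NP Tomas]; [NP your nervous bridge]; [NP their server beside his pattern]; [NP his pattern] — that makes 5.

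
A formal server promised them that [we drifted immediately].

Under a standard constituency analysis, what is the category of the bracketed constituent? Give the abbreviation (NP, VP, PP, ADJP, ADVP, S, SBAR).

S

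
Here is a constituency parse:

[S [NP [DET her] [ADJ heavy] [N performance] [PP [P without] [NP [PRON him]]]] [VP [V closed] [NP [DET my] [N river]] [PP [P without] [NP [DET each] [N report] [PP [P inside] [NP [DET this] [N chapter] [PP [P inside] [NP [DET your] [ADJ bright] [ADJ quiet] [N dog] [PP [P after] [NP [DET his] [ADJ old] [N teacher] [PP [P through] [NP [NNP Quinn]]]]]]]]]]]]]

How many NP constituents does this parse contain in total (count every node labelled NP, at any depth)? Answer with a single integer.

The NP constituents are: [NP her heavy performance without him]; [NP him]; [NP my river]; [NP each report inside this chapter inside your bright quiet dog after his old teacher through Quinn]; [NP this chapter inside your bright quiet dog after his old teacher through Quinn]; [NP your bright quiet dog after his old teacher through Quinn] …. Total: 8.

8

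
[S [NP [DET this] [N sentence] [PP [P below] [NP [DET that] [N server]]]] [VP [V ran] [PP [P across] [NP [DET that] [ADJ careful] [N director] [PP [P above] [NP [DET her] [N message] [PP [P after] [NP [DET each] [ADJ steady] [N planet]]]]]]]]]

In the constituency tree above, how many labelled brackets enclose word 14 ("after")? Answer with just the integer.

8

Counting open brackets not yet closed at "after": [S [VP [PP [NP [PP [NP [PP [P = 8.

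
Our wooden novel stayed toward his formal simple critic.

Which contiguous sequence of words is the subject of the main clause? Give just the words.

In the main clause the verb is "stayed"; the NP preceding it, "our wooden novel", is the subject.

our wooden novel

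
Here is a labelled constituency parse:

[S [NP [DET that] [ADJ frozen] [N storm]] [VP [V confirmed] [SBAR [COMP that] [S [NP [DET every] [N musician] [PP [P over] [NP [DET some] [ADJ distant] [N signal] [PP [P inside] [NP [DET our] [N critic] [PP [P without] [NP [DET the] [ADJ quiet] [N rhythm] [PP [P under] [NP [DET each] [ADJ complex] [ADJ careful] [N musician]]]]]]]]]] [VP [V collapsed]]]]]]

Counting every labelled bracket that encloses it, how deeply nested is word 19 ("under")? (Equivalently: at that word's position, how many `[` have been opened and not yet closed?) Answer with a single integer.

13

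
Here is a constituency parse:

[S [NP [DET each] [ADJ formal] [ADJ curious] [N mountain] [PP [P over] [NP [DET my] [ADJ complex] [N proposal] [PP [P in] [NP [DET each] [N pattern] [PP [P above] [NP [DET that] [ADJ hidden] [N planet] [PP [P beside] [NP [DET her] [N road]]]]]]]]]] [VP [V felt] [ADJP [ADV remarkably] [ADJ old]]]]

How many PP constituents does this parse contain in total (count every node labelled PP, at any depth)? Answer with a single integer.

4

Scanning left to right, an opening `[PP` appears at word positions 5, 9, 12, 16 — 4 in total.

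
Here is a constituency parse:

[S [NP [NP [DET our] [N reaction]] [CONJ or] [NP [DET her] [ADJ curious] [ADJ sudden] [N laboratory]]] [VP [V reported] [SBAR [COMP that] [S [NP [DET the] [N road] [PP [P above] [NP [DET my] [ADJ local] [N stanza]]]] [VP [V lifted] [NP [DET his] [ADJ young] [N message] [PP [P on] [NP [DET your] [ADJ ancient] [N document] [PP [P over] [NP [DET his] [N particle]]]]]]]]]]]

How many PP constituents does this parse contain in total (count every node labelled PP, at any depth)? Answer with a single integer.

3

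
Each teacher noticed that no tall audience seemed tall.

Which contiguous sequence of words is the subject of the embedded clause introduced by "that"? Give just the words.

In the embedded clause introduced by "that" the verb is "seemed"; the NP preceding it, "no tall audience", is the subject.

no tall audience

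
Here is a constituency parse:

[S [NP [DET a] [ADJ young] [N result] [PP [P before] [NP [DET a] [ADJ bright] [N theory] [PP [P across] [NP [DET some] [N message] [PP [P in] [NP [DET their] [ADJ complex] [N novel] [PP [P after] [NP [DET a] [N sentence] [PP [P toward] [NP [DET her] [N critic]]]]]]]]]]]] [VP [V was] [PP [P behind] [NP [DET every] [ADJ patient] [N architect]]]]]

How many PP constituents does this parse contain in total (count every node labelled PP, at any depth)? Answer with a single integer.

Scanning left to right, an opening `[PP` appears at word positions 4, 8, 11, 15, 18, 22 — 6 in total.

6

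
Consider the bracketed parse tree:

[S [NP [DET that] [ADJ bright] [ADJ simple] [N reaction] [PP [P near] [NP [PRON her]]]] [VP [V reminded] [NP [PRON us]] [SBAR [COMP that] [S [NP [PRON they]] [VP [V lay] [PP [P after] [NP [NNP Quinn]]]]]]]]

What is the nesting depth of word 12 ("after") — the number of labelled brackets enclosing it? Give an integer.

Path from the root down to the word: S → VP → SBAR → S → VP → PP → P. That is 7 enclosing brackets.

7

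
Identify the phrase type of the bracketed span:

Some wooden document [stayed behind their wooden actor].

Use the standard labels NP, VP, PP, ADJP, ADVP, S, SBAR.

VP

"stayed" is the head of the bracketed span, so the span is a verb phrase: VP.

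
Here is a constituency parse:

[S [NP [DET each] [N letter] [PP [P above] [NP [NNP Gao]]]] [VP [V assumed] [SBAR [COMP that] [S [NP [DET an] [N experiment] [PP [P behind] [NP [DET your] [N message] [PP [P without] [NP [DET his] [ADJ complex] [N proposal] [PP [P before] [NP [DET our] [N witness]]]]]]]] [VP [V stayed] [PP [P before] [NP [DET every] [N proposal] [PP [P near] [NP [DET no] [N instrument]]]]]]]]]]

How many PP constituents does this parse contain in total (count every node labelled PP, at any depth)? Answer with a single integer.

6

Listing each PP by its span: [PP above Gao]; [PP behind your message without his complex proposal before our witness]; [PP without his complex proposal before our witness]; [PP before our witness]; [PP before every proposal near no instrument]; [PP near no instrument] — that makes 6.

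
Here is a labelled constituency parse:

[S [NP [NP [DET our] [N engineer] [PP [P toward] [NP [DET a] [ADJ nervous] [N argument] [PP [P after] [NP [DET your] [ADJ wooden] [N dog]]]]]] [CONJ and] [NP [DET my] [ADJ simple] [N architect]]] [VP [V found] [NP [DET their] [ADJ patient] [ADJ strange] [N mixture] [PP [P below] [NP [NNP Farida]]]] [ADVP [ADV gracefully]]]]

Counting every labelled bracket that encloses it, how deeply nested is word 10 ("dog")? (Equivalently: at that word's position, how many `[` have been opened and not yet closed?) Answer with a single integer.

8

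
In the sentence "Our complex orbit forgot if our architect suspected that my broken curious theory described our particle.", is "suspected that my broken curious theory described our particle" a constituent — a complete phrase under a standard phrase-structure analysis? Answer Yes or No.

Yes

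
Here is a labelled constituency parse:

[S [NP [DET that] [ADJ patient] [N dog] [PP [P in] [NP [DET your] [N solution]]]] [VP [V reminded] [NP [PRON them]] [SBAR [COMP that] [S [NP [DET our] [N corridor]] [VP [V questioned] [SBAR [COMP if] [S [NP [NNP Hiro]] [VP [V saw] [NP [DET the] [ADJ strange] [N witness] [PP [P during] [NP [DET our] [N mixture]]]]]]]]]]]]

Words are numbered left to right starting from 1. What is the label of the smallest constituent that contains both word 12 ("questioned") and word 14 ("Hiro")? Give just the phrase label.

VP

Word 12 lies under S → VP → SBAR → S → VP → V; word 14 lies under S → VP → SBAR → S → VP → SBAR → S → NP → NNP. The lowest shared node is the VP.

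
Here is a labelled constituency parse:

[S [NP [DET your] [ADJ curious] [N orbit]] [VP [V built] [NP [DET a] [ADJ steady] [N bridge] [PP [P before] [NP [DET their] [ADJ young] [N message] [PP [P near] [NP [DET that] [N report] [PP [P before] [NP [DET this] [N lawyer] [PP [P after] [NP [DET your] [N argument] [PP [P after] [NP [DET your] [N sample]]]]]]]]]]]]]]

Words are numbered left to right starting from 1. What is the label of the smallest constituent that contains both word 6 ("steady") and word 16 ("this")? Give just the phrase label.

NP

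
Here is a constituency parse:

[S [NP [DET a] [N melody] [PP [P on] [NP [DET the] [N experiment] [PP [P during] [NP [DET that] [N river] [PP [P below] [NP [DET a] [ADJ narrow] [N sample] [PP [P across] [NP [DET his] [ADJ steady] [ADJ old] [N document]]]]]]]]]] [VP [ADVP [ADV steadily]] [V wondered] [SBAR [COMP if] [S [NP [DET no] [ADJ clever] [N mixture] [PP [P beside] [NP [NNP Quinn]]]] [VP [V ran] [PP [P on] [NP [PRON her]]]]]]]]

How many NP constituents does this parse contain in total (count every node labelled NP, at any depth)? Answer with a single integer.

Scanning left to right, an opening `[NP` appears at word positions 1, 4, 7, 10, 14, 21, 25, 28 — 8 in total.

8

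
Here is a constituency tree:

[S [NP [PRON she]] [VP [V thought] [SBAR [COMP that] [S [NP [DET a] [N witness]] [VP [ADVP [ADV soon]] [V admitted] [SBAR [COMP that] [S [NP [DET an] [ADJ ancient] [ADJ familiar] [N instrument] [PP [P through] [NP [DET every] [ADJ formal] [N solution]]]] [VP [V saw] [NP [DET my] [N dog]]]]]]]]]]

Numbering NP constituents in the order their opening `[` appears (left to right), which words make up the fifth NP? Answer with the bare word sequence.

my dog

Opening `[NP` markers occur at word positions 1, 4, 9, 14, 18; the fifth of these opens the constituent [NP my dog].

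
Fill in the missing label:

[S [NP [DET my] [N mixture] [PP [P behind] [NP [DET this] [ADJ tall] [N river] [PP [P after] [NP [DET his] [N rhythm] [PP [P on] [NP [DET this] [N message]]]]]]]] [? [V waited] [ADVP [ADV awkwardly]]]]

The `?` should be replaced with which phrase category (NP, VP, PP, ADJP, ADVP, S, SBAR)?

VP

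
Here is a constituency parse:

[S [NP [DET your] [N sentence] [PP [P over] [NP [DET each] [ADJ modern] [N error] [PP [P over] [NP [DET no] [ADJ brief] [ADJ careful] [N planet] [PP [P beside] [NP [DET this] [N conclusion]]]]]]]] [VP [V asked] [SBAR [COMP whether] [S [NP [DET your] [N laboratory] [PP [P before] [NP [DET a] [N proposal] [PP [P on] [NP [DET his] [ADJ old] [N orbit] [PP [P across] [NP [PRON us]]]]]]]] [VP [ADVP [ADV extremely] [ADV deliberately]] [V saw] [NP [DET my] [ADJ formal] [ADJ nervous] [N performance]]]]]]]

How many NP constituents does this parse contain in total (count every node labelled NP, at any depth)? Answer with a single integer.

9

Listing each NP by its span: [NP your sentence over each modern error over no brief careful planet beside this conclusion]; [NP each modern error over no brief careful planet beside this conclusion]; [NP no brief careful planet beside this conclusion]; [NP this conclusion]; [NP your laboratory before a proposal on his old orbit across us]; [NP a proposal on his old orbit across us] … — that makes 9.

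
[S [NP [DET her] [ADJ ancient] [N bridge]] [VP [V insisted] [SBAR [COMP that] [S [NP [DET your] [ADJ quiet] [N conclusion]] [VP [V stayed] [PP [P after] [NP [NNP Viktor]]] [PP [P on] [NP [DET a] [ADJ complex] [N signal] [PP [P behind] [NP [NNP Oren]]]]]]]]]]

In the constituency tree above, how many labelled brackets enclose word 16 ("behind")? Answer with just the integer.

9

The word sits inside P, which is inside PP, inside NP, inside PP, inside VP, inside S, inside SBAR, inside VP, inside S — 9 brackets in all.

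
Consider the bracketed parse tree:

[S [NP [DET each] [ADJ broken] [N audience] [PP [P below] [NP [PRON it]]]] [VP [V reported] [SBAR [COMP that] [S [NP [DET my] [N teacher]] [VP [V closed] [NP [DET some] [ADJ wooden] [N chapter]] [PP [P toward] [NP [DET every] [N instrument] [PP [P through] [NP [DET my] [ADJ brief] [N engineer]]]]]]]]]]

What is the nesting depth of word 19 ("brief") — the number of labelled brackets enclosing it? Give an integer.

Path from the root down to the word: S → VP → SBAR → S → VP → PP → NP → PP → NP → ADJ. That is 10 enclosing brackets.

10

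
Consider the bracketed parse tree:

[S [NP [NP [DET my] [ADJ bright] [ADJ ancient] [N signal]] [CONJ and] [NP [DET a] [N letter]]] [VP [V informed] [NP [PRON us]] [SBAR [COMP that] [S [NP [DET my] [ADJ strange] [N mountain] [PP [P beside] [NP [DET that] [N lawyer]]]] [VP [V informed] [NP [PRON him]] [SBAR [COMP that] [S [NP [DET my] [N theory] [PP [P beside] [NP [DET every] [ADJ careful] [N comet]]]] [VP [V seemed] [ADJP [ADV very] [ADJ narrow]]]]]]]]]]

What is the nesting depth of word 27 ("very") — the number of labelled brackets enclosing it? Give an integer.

10

Counting open brackets not yet closed at "very": [S [VP [SBAR [S [VP [SBAR [S [VP [ADJP [ADV = 10.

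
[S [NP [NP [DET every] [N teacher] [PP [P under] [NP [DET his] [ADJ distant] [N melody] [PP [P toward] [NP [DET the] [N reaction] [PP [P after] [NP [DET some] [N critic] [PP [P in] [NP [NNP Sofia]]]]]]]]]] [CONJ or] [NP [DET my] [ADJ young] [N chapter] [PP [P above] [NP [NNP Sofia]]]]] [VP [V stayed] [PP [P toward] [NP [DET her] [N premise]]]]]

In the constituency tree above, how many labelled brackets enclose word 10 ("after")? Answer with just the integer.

9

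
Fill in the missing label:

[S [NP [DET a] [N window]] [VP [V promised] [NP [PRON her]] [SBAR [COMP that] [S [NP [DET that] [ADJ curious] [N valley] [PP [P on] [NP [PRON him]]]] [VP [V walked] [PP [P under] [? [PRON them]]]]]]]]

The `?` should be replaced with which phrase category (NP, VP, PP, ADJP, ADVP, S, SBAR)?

NP

Looking at what the `?` directly dominates — PRON 'them' — this is a noun phrase (NP).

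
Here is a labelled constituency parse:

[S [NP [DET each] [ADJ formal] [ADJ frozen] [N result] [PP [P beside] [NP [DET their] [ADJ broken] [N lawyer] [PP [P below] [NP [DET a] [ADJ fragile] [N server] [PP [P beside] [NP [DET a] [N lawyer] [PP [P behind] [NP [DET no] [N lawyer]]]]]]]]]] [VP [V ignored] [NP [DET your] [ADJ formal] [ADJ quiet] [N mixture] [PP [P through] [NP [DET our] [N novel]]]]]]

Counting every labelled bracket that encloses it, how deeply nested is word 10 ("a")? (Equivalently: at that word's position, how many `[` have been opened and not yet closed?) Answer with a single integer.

7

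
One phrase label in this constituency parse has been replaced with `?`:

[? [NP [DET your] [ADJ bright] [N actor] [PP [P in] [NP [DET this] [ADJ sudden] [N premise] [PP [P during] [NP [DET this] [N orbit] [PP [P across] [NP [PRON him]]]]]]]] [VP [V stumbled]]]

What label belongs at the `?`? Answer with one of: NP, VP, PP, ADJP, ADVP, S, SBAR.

The `?` node immediately contains: NP, VP. That is the internal structure of a clause, so the label is S.

S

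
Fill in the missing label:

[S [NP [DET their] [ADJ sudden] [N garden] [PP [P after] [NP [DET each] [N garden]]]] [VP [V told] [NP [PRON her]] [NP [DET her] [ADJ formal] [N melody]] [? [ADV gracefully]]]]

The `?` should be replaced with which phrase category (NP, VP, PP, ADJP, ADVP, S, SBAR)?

ADVP

Looking at what the `?` directly dominates — ADV 'gracefully' — this is an adverb phrase (ADVP).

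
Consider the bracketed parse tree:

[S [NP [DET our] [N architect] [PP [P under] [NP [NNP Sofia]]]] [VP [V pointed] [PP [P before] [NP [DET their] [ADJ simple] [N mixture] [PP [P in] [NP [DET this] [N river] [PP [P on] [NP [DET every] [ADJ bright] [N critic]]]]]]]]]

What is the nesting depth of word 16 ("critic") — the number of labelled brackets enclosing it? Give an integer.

Counting open brackets not yet closed at "critic": [S [VP [PP [NP [PP [NP [PP [NP [N = 9.

9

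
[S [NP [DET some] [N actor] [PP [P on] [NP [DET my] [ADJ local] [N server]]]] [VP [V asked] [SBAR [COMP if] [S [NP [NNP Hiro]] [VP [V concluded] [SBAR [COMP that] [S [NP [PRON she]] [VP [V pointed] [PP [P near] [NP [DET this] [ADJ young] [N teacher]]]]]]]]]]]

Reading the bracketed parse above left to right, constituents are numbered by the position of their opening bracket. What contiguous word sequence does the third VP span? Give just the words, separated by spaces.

In left-to-right order the VP constituents are "asked if Hiro concluded that she pointed near this young teacher"; "concluded that she pointed near this young teacher"; "pointed near this young teacher". Number 3 is "pointed near this young teacher".

pointed near this young teacher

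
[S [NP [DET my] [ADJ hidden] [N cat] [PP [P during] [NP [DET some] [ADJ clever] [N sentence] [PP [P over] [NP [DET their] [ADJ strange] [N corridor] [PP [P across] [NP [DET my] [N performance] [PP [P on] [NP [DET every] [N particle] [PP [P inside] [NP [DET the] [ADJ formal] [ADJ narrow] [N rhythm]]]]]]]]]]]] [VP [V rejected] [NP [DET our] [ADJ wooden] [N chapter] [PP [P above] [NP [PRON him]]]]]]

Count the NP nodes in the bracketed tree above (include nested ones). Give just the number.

The NP constituents are: [NP my hidden cat during some clever sentence over their strange corridor across my performance on every particle inside the formal narrow rhythm]; [NP some clever sentence over their strange corridor across my performance on every particle inside the formal narrow rhythm]; [NP their strange corridor across my performance on every particle inside the formal narrow rhythm]; [NP my performance on every particle inside the formal narrow rhythm]; [NP every particle inside the formal narrow rhythm]; [NP the formal narrow rhythm] …. Total: 8.

8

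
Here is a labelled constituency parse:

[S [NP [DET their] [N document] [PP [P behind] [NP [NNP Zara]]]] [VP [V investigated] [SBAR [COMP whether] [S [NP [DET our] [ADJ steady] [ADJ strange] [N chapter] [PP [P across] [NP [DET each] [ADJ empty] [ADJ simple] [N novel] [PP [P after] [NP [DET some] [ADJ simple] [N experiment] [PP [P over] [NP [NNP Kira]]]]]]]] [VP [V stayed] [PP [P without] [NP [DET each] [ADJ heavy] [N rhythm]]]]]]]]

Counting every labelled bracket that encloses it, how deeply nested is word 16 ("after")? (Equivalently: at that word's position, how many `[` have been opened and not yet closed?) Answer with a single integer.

9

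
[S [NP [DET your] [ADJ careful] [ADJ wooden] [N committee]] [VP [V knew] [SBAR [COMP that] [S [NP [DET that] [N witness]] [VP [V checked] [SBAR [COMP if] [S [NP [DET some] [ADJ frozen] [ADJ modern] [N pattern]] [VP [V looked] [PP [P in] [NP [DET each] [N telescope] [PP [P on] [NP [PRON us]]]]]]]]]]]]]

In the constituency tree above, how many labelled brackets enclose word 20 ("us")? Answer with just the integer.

13

The word sits inside PRON, which is inside NP, inside PP, inside NP, inside PP, inside VP, inside S, inside SBAR, inside VP, inside S, inside SBAR, inside VP, inside S — 13 brackets in all.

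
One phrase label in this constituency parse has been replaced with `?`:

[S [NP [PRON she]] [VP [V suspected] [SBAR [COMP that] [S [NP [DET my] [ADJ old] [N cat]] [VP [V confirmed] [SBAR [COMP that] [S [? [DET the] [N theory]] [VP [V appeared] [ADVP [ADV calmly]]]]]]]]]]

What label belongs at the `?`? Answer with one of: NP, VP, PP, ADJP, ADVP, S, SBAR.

NP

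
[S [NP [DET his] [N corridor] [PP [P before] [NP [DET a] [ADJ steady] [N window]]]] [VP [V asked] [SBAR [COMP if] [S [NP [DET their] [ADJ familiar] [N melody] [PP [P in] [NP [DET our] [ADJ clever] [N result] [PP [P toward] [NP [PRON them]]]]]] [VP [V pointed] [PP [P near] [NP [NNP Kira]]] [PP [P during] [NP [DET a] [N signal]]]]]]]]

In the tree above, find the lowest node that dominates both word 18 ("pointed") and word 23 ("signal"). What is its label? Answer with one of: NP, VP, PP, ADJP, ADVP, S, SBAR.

The smallest bracket enclosing both words is [VP pointed near Kira during a signal], so the label is VP.

VP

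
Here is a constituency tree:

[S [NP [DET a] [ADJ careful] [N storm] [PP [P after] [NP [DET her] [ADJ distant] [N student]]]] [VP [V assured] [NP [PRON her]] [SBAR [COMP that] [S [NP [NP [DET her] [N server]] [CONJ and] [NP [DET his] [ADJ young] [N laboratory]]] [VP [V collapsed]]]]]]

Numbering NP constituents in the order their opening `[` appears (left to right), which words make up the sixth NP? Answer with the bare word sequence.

Opening `[NP` markers occur at word positions 1, 5, 9, 11, 11, 14; the sixth of these opens the constituent [NP his young laboratory].

his young laboratory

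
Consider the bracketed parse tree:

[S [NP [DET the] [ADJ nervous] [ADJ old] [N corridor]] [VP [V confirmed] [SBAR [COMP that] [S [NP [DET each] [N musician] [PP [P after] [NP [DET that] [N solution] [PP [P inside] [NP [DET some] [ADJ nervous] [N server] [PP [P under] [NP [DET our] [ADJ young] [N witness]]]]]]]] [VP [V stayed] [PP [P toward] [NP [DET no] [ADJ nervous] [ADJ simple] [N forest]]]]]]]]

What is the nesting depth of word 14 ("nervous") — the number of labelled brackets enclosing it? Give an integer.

The word sits inside ADJ, which is inside NP, inside PP, inside NP, inside PP, inside NP, inside S, inside SBAR, inside VP, inside S — 10 brackets in all.

10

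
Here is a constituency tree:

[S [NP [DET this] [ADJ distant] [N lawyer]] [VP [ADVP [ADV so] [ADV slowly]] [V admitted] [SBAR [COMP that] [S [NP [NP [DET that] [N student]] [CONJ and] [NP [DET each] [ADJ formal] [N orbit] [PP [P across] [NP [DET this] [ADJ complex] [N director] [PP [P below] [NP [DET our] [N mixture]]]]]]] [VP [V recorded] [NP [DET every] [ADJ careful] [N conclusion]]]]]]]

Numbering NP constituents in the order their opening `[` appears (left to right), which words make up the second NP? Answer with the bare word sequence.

The NP opening brackets appear, in order, over: "this distant lawyer"; "that student and each formal orbit across this complex director below our mixture"; "that student"; "each formal orbit across this complex director below our mixture"; "this complex director below our mixture"; "our mixture"; "every careful conclusion". The second one spans "that student and each formal orbit across this complex director below our mixture".

that student and each formal orbit across this complex director below our mixture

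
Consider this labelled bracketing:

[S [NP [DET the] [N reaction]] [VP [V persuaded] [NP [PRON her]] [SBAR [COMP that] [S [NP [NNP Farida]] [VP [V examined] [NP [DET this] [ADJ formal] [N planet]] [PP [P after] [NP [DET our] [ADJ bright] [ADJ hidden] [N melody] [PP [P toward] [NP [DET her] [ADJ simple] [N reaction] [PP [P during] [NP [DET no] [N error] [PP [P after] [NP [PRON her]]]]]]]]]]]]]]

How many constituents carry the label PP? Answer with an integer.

4

Listing each PP by its span: [PP after our bright hidden melody toward her simple reaction during no error after her]; [PP toward her simple reaction during no error after her]; [PP during no error after her]; [PP after her] — that makes 4.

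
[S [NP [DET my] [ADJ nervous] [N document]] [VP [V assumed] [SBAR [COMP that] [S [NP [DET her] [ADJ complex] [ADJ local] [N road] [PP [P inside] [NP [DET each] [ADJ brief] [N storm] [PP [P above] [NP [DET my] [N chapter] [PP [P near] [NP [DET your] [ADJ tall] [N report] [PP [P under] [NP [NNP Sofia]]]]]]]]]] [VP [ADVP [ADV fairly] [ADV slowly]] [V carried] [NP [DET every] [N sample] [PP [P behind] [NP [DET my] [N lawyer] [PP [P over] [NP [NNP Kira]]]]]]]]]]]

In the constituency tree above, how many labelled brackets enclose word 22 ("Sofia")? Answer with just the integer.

14

Counting open brackets not yet closed at "Sofia": [S [VP [SBAR [S [NP [PP [NP [PP [NP [PP [NP [PP [NP [NNP = 14.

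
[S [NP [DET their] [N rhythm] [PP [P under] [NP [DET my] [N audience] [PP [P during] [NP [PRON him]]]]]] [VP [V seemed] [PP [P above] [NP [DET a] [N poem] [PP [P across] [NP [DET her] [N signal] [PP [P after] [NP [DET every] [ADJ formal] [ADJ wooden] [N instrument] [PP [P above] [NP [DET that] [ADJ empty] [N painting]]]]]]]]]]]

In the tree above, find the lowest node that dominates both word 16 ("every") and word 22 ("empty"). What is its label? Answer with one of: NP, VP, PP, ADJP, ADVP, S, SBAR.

NP

The smallest bracket enclosing both words is [NP every formal wooden instrument above that empty painting], so the label is NP.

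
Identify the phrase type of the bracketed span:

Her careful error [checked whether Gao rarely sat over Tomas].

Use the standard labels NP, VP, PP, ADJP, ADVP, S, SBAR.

"checked" is the head of the bracketed span, so the span is a verb phrase: VP.

VP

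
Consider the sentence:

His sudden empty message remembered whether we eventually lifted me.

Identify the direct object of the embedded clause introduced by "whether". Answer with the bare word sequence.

me

Within the embedded clause introduced by "whether", the direct object of "lifted" is "me".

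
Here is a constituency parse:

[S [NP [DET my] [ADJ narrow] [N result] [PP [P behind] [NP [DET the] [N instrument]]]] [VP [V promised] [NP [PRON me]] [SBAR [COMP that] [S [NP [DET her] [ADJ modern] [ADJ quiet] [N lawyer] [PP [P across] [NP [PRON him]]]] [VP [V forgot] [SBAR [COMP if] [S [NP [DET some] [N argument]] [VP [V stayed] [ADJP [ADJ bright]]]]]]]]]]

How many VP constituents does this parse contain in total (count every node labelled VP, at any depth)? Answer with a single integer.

Scanning left to right, an opening `[VP` appears at word positions 7, 16, 20 — 3 in total.

3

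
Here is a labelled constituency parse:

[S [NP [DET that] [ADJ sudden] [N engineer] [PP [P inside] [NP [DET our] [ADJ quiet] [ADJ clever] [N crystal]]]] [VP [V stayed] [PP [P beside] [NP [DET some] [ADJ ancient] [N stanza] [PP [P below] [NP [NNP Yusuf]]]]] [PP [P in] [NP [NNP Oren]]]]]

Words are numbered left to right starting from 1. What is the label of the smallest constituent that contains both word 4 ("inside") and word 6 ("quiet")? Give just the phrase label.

PP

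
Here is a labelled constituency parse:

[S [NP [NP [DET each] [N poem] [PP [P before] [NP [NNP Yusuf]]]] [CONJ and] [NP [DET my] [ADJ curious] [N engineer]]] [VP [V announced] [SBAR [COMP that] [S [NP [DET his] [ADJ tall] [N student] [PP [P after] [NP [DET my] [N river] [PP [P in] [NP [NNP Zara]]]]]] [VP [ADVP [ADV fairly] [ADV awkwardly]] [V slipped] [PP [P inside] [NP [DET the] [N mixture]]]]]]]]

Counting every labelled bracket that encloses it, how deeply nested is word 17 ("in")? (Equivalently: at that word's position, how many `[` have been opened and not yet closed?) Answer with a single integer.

9

Path from the root down to the word: S → VP → SBAR → S → NP → PP → NP → PP → P. That is 9 enclosing brackets.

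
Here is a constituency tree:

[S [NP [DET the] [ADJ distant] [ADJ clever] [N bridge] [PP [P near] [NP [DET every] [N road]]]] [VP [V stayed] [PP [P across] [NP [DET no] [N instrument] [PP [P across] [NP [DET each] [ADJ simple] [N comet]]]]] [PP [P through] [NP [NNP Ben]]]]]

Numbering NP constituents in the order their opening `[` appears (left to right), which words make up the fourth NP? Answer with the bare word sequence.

each simple comet

The NP opening brackets appear, in order, over: "the distant clever bridge near every road"; "every road"; "no instrument across each simple comet"; "each simple comet"; "Ben". The fourth one spans "each simple comet".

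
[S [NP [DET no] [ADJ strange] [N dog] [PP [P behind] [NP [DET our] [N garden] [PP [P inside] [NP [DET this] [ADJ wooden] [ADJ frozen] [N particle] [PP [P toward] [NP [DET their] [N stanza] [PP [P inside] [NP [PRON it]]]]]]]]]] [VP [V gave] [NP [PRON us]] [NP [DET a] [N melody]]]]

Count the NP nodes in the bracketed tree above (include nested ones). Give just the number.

Scanning left to right, an opening `[NP` appears at word positions 1, 5, 8, 13, 16, 18, 19 — 7 in total.

7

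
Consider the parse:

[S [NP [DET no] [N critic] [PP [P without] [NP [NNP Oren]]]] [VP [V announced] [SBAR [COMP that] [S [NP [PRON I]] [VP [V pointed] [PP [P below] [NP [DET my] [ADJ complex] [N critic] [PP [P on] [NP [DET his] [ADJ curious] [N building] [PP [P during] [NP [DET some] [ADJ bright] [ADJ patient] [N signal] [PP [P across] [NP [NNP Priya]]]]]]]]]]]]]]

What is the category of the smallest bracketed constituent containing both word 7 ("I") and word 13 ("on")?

S

The smallest bracket enclosing both words is [S I pointed below my complex critic on his curious building during some bright patient signal across Priya], so the label is S.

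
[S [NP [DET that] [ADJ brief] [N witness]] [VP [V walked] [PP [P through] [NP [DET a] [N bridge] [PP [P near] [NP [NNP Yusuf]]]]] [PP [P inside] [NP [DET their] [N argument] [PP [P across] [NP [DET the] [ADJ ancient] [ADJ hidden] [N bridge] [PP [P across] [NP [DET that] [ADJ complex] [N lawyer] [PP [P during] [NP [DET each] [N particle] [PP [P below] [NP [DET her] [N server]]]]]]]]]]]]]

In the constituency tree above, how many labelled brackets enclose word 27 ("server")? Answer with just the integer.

Counting open brackets not yet closed at "server": [S [VP [PP [NP [PP [NP [PP [NP [PP [NP [PP [NP [N = 13.

13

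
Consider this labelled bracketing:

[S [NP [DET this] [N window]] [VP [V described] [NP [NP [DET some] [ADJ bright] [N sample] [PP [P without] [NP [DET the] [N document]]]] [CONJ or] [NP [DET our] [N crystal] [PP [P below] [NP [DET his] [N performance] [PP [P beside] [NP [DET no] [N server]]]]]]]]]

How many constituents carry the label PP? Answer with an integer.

Listing each PP by its span: [PP without the document]; [PP below his performance beside no server]; [PP beside no server] — that makes 3.

3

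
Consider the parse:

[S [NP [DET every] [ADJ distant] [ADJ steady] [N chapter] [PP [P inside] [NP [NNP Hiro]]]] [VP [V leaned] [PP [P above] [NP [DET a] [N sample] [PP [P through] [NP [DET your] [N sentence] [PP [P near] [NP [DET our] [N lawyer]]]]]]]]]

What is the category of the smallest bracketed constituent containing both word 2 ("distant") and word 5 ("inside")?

The smallest bracket enclosing both words is [NP every distant steady chapter inside Hiro], so the label is NP.

NP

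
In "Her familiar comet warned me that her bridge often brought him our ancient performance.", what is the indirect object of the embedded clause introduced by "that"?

him

The verb of the embedded clause introduced by "that" is "brought"; its indirect object is the NP "him".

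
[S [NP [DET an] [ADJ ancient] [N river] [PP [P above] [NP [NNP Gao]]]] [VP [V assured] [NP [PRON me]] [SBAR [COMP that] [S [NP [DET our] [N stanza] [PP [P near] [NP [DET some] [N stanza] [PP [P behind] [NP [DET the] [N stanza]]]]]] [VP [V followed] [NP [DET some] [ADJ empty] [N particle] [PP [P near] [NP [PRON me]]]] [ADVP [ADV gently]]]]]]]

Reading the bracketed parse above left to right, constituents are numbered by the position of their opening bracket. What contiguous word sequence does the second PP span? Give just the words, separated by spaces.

near some stanza behind the stanza

Opening `[PP` markers occur at word positions 4, 11, 14, 21; the second of these opens the constituent [PP near some stanza behind the stanza].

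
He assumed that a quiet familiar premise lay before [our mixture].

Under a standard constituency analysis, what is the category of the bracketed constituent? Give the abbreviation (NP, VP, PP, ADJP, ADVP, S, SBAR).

"mixture" is the head of the bracketed span, so the span is a noun phrase: NP.

NP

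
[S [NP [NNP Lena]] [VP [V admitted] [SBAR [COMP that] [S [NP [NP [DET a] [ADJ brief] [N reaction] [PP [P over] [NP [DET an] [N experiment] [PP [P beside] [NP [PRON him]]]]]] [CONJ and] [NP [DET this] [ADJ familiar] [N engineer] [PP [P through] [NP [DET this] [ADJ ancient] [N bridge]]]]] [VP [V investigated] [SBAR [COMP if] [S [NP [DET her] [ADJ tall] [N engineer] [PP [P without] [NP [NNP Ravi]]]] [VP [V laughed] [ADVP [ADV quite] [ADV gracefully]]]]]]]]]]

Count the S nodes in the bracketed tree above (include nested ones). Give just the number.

3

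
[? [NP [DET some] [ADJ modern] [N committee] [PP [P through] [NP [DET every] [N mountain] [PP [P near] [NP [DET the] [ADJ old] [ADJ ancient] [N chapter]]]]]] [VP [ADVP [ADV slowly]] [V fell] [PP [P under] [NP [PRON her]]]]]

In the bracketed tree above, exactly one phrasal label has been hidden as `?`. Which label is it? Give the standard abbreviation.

S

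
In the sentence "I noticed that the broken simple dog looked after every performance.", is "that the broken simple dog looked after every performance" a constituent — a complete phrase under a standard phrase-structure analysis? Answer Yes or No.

Yes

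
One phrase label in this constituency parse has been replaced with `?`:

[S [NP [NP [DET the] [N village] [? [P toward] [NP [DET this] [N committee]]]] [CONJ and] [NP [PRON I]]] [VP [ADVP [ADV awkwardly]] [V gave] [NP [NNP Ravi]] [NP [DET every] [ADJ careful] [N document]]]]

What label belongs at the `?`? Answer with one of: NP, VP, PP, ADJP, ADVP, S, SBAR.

PP

A constituent whose immediate children are P 'toward', NP is a prepositional phrase: PP.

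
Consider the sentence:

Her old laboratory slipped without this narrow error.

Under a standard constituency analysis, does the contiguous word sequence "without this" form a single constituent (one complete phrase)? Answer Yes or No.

No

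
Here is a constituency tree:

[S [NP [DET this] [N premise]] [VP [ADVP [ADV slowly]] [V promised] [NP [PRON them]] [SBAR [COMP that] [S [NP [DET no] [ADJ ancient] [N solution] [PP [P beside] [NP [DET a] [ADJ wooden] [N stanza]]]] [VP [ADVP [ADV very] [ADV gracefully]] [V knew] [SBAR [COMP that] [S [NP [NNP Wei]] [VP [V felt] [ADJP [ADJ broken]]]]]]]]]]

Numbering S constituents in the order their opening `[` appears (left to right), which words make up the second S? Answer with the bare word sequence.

no ancient solution beside a wooden stanza very gracefully knew that Wei felt broken

Opening `[S` markers occur at word positions 1, 7, 18; the second of these opens the constituent [S no ancient solution beside a wooden stanza very gracefully knew that Wei felt broken].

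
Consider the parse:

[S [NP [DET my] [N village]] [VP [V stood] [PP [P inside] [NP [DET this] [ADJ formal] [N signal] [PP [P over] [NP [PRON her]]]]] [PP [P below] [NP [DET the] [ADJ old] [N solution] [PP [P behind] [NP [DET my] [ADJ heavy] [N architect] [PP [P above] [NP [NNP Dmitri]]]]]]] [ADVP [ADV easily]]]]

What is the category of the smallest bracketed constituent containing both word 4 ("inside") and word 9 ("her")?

The smallest bracket enclosing both words is [PP inside this formal signal over her], so the label is PP.

PP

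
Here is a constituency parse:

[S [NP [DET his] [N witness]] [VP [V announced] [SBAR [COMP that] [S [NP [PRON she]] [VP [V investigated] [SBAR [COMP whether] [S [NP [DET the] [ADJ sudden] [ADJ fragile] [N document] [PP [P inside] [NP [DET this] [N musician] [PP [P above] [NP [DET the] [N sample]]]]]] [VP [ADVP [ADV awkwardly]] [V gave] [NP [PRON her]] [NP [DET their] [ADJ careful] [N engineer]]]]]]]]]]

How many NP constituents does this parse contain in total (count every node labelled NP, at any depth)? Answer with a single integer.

The NP constituents are: [NP his witness]; [NP she]; [NP the sudden fragile document inside this musician above the sample]; [NP this musician above the sample]; [NP the sample]; [NP her] …. Total: 7.

7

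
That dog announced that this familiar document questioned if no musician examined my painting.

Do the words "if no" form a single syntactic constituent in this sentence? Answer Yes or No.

No

The smallest constituent containing the whole sequence is the subordinate clause [SBAR if no musician examined my painting], but the sequence is only part of it — it straddles the boundary between complementizer "if" and clause "no musician examined my painting".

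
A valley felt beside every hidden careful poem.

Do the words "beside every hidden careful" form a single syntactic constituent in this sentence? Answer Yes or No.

No

"beside" belongs to the preposition "beside" while "careful" belongs to the noun phrase "every hidden careful poem"; a span that runs across that boundary is not a single phrase.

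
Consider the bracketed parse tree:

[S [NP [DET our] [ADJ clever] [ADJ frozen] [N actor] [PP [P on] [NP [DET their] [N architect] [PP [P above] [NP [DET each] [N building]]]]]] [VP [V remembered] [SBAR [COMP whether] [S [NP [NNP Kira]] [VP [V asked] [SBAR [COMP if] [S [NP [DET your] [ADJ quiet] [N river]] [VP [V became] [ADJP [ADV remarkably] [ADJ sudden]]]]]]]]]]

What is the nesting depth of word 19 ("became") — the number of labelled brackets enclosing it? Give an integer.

9

Path from the root down to the word: S → VP → SBAR → S → VP → SBAR → S → VP → V. That is 9 enclosing brackets.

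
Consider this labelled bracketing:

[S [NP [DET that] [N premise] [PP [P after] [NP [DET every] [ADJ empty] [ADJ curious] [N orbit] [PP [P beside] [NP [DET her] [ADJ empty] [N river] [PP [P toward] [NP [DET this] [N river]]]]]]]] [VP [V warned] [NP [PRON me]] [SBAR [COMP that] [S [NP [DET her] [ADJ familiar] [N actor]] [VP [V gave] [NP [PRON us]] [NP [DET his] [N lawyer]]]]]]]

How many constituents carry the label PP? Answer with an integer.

The PP constituents are: [PP after every empty curious orbit beside her empty river toward this river]; [PP beside her empty river toward this river]; [PP toward this river]. Total: 3.

3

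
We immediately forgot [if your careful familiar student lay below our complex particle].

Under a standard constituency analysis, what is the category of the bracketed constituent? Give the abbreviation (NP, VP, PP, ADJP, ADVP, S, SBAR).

SBAR

The span is built around the complementizer "if" — a subordinate clause (SBAR).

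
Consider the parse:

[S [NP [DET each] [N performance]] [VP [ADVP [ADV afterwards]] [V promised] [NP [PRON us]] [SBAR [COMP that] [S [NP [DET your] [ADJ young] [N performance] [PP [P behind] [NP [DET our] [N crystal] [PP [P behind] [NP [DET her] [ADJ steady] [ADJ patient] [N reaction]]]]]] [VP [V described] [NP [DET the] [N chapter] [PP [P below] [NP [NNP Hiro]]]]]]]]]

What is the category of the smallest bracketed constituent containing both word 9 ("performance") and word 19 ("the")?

Word 9 lies under S → VP → SBAR → S → NP → N; word 19 lies under S → VP → SBAR → S → VP → NP → DET. The lowest shared node is the S.

S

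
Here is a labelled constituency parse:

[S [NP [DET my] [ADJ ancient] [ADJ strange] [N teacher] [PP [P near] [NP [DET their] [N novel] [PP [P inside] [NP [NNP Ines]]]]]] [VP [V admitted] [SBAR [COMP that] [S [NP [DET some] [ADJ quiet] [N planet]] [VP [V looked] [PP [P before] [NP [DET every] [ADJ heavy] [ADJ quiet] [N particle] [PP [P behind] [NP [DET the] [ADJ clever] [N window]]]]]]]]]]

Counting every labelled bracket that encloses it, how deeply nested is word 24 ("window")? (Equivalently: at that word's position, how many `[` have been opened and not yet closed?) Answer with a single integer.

10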